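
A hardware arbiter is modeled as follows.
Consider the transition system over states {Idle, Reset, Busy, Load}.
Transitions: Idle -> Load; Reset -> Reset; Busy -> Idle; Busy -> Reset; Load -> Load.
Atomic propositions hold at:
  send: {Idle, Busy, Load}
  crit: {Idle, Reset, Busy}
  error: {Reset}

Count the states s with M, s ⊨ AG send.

AG send: greatest fixpoint, start Z0 = {Idle, Busy, Load}, keep only states in Sat with every successor in Z. Z1 = {Idle, Load}; fixed.
Sat(AG send) = {Idle, Load}
|Sat(AG send)| = |{Idle, Load}| = 2.

2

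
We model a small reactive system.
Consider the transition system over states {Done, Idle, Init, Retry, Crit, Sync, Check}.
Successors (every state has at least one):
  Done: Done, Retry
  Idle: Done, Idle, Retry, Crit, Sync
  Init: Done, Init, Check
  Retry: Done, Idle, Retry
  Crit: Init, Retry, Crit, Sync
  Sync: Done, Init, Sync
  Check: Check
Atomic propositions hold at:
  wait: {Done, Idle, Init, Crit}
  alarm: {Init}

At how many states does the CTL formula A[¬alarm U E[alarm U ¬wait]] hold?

4

Sat(¬alarm) = {Done, Idle, Retry, Crit, Sync, Check}
Sat(¬wait) = {Retry, Sync, Check}
E[alarm U ¬wait]: least fixpoint, start Z0 = Sat(¬wait) = {Retry, Sync, Check}, add states in Sat(alarm) with some successor in Z. Z1 = {Init, Retry, Sync, Check}; fixed.
Sat(E[alarm U ¬wait]) = {Init, Retry, Sync, Check}
A[¬alarm U E[alarm U ¬wait]]: least fixpoint, start Z0 = Sat(E[alarm U ¬wait]) = {Init, Retry, Sync, Check}, add states in Sat(¬alarm) with every successor in Z. Already a fixed point.
Sat(A[¬alarm U E[alarm U ¬wait]]) = {Init, Retry, Sync, Check}
|Sat(A[¬alarm U E[alarm U ¬wait]])| = |{Init, Retry, Sync, Check}| = 4.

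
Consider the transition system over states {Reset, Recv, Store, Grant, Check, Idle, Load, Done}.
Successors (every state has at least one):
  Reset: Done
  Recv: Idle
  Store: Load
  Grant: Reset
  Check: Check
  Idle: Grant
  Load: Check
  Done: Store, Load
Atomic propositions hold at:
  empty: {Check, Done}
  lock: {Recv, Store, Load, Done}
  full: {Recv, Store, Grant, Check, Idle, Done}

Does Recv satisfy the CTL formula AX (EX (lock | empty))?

Sat(lock | empty) = {Recv, Store, Check, Load, Done}
Sat(EX (lock | empty)) = {s : some successor in {Recv, Store, Check, Load, Done}} = {Reset, Store, Check, Load, Done}
Sat(AX (EX (lock | empty))) = {s : every successor in {Reset, Store, Check, Load, Done}} = {Reset, Store, Grant, Check, Load, Done}
Recv ∉ Sat(AX (EX (lock | empty))) = {Reset, Store, Grant, Check, Load, Done}, so the formula does not hold at Recv.

No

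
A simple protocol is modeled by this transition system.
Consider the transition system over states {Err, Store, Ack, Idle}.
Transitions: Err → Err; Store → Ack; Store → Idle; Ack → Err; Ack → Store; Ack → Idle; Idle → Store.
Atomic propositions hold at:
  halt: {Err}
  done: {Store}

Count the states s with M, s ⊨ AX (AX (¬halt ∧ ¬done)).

1

Sat(¬halt) = {Store, Ack, Idle}
Sat(¬done) = {Err, Ack, Idle}
Sat(¬halt ∧ ¬done) = {Ack, Idle}
Sat(AX (¬halt ∧ ¬done)) = {s : every successor in {Ack, Idle}} = {Store}
Sat(AX (AX (¬halt ∧ ¬done))) = {s : every successor in {Store}} = {Idle}
|Sat(AX (AX (¬halt ∧ ¬done)))| = |{Idle}| = 1.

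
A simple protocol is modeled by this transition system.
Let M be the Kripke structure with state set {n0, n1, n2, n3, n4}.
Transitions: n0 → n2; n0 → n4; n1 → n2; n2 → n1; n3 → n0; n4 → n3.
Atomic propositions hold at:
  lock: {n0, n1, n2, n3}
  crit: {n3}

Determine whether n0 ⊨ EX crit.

No

Sat(EX crit) = {s : some successor in {n3}} = {n4}
n0 ∉ Sat(EX crit) = {n4}, so the formula does not hold at n0.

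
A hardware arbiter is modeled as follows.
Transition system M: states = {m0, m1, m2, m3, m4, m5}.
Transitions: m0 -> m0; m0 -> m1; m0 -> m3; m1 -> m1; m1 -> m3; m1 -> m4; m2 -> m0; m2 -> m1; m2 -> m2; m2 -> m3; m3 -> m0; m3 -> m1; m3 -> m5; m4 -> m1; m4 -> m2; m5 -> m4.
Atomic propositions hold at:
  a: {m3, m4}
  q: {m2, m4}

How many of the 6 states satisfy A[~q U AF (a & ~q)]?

1

Sat(~q) = {m0, m1, m3, m5}
Sat(a & ~q) = {m3}
AF (a & ~q): least fixpoint, start Z0 = {m3}, add states with every successor in Z. Already a fixed point.
Sat(AF (a & ~q)) = {m3}
A[~q U AF (a & ~q)]: least fixpoint, start Z0 = Sat(AF (a & ~q)) = {m3}, add states in Sat(~q) with every successor in Z. Already a fixed point.
Sat(A[~q U AF (a & ~q)]) = {m3}
|Sat(A[~q U AF (a & ~q)])| = |{m3}| = 1.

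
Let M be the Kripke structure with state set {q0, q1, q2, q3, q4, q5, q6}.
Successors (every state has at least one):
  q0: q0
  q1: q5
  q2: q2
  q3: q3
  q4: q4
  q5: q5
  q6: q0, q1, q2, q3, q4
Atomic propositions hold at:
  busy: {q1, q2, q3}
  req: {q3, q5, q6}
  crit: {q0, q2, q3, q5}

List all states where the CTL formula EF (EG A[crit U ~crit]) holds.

{q4, q6}

Sat(~crit) = {q1, q4, q6}
A[crit U ~crit]: least fixpoint, start Z0 = Sat(~crit) = {q1, q4, q6}, add states in Sat(crit) with every successor in Z. Already a fixed point.
Sat(A[crit U ~crit]) = {q1, q4, q6}
EG A[crit U ~crit]: greatest fixpoint, start Z0 = {q1, q4, q6}, keep only states in Sat with some successor in Z. Z1 = {q4, q6}; fixed.
Sat(EG A[crit U ~crit]) = {q4, q6}
EF (EG A[crit U ~crit]): least fixpoint, start Z0 = {q4, q6}, add states with some successor in Z. Already a fixed point.
Sat(EF (EG A[crit U ~crit])) = {q4, q6}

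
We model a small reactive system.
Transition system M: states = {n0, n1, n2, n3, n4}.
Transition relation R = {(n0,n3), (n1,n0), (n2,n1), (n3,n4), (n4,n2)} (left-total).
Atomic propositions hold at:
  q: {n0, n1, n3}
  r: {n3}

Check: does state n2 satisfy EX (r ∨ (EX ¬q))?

Sat(¬q) = {n2, n4}
Sat(EX ¬q) = {s : some successor in {n2, n4}} = {n3, n4}
Sat(r ∨ (EX ¬q)) = {n3, n4}
Sat(EX (r ∨ (EX ¬q))) = {s : some successor in {n3, n4}} = {n0, n3}
n2 ∉ Sat(EX (r ∨ (EX ¬q))) = {n0, n3}, so the formula does not hold at n2.

No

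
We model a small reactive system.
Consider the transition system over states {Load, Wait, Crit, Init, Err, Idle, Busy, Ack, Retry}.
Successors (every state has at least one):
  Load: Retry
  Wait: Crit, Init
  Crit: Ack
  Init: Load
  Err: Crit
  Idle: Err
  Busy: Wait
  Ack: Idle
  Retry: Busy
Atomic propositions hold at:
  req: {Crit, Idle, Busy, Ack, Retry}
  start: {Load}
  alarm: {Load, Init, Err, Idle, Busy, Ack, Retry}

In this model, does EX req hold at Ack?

Yes

Sat(EX req) = {s : some successor in {Crit, Idle, Busy, Ack, Retry}} = {Load, Wait, Crit, Err, Ack, Retry}
Ack ∈ Sat(EX req) = {Load, Wait, Crit, Err, Ack, Retry}, so the formula holds at Ack.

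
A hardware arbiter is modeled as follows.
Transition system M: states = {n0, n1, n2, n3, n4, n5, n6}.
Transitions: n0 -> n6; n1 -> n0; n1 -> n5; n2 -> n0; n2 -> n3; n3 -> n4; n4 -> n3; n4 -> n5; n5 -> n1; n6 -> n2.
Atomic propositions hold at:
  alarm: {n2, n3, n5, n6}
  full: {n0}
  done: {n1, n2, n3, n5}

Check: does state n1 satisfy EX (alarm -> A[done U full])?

Yes

A[done U full]: least fixpoint, start Z0 = Sat(full) = {n0}, add states in Sat(done) with every successor in Z. Already a fixed point.
Sat(A[done U full]) = {n0}
Sat(alarm -> A[done U full]) = {n0, n1, n4}
Sat(EX (alarm -> A[done U full])) = {s : some successor in {n0, n1, n4}} = {n1, n2, n3, n5}
n1 ∈ Sat(EX (alarm -> A[done U full])) = {n1, n2, n3, n5}, so the formula holds at n1.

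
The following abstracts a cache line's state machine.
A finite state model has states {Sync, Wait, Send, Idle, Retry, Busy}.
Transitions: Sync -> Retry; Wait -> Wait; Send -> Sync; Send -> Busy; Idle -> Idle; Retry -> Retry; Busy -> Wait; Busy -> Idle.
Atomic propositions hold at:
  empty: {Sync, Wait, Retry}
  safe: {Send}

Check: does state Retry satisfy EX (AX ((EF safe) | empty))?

Yes

EF safe: least fixpoint, start Z0 = {Send}, add states with some successor in Z. Already a fixed point.
Sat(EF safe) = {Send}
Sat((EF safe) | empty) = {Sync, Wait, Send, Retry}
Sat(AX ((EF safe) | empty)) = {s : every successor in {Sync, Wait, Send, Retry}} = {Sync, Wait, Retry}
Sat(EX (AX ((EF safe) | empty))) = {s : some successor in {Sync, Wait, Retry}} = {Sync, Wait, Send, Retry, Busy}
Retry ∈ Sat(EX (AX ((EF safe) | empty))) = {Sync, Wait, Send, Retry, Busy}, so the formula holds at Retry.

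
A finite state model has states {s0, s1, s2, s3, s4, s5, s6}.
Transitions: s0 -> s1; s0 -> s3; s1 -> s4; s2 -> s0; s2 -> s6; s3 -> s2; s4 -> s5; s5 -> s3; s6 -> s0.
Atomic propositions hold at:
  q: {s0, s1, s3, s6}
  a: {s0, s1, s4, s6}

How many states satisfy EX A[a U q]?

4

A[a U q]: least fixpoint, start Z0 = Sat(q) = {s0, s1, s3, s6}, add states in Sat(a) with every successor in Z. Already a fixed point.
Sat(A[a U q]) = {s0, s1, s3, s6}
Sat(EX A[a U q]) = {s : some successor in {s0, s1, s3, s6}} = {s0, s2, s5, s6}
|Sat(EX A[a U q])| = |{s0, s2, s5, s6}| = 4.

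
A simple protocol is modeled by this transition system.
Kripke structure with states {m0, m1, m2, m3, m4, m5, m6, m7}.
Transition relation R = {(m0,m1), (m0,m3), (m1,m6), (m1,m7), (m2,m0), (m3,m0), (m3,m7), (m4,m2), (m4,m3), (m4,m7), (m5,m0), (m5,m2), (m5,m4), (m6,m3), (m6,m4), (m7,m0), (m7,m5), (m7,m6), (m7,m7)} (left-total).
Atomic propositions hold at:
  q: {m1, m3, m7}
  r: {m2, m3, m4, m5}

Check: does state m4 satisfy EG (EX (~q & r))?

Yes

Sat(~q) = {m0, m2, m4, m5, m6}
Sat(~q & r) = {m2, m4, m5}
Sat(EX (~q & r)) = {s : some successor in {m2, m4, m5}} = {m4, m5, m6, m7}
EG (EX (~q & r)): greatest fixpoint, start Z0 = {m4, m5, m6, m7}, keep only states in Sat with some successor in Z. Already a fixed point.
Sat(EG (EX (~q & r))) = {m4, m5, m6, m7}
m4 ∈ Sat(EG (EX (~q & r))) = {m4, m5, m6, m7}, so the formula holds at m4.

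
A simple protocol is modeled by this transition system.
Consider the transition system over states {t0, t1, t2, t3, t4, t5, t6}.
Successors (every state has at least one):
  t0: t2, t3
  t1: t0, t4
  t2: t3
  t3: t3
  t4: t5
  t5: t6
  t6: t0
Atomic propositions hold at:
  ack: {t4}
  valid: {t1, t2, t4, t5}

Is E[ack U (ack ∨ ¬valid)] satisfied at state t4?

Sat(¬valid) = {t0, t3, t6}
Sat(ack ∨ ¬valid) = {t0, t3, t4, t6}
E[ack U (ack ∨ ¬valid)]: least fixpoint, start Z0 = Sat((ack ∨ ¬valid)) = {t0, t3, t4, t6}, add states in Sat(ack) with some successor in Z. Already a fixed point.
Sat(E[ack U (ack ∨ ¬valid)]) = {t0, t3, t4, t6}
t4 ∈ Sat(E[ack U (ack ∨ ¬valid)]) = {t0, t3, t4, t6}, so the formula holds at t4.

Yes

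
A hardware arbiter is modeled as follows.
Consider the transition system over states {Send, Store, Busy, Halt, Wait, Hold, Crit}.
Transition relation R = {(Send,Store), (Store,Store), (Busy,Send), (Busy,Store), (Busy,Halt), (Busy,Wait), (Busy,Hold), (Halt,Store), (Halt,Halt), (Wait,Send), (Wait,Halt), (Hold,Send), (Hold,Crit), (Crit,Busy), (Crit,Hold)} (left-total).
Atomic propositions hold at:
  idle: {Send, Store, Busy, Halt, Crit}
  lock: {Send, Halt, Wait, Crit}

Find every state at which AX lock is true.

{Wait, Hold}

Sat(AX lock) = {s : every successor in {Send, Halt, Wait, Crit}} = {Wait, Hold}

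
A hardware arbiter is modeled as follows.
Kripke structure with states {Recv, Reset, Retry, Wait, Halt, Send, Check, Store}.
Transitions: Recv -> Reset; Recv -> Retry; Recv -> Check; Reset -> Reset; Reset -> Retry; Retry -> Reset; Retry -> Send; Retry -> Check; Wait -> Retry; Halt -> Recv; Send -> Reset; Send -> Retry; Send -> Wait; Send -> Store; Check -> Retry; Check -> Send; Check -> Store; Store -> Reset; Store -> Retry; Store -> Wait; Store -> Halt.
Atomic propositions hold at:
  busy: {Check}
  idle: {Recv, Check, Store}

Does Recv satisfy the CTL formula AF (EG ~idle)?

No

Sat(~idle) = {Reset, Retry, Wait, Halt, Send}
EG ~idle: greatest fixpoint, start Z0 = {Reset, Retry, Wait, Halt, Send}, keep only states in Sat with some successor in Z. Z1 = {Reset, Retry, Wait, Send}; fixed.
Sat(EG ~idle) = {Reset, Retry, Wait, Send}
AF (EG ~idle): least fixpoint, start Z0 = {Reset, Retry, Wait, Send}, add states with every successor in Z. Already a fixed point.
Sat(AF (EG ~idle)) = {Reset, Retry, Wait, Send}
Recv ∉ Sat(AF (EG ~idle)) = {Reset, Retry, Wait, Send}, so the formula does not hold at Recv.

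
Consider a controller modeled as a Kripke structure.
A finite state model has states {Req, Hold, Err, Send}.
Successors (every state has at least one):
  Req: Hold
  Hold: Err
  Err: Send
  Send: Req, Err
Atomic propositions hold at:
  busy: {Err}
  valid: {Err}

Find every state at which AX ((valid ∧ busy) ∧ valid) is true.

{Hold}

Sat(valid ∧ busy) = {Err}
Sat((valid ∧ busy) ∧ valid) = {Err}
Sat(AX ((valid ∧ busy) ∧ valid)) = {s : every successor in {Err}} = {Hold}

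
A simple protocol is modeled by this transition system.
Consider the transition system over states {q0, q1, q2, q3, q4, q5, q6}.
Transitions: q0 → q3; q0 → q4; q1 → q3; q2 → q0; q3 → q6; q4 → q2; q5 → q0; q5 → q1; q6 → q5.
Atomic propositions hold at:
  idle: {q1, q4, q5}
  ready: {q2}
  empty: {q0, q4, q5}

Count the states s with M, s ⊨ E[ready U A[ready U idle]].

A[ready U idle]: least fixpoint, start Z0 = Sat(idle) = {q1, q4, q5}, add states in Sat(ready) with every successor in Z. Already a fixed point.
Sat(A[ready U idle]) = {q1, q4, q5}
E[ready U A[ready U idle]]: least fixpoint, start Z0 = Sat(A[ready U idle]) = {q1, q4, q5}, add states in Sat(ready) with some successor in Z. Already a fixed point.
Sat(E[ready U A[ready U idle]]) = {q1, q4, q5}
|Sat(E[ready U A[ready U idle]])| = |{q1, q4, q5}| = 3.

3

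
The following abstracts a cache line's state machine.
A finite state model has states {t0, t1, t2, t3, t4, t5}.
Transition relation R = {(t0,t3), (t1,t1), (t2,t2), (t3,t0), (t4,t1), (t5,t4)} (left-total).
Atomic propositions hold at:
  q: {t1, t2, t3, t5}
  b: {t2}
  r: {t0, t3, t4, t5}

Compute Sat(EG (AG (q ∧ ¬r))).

{t1, t2}

Sat(¬r) = {t1, t2}
Sat(q ∧ ¬r) = {t1, t2}
AG (q ∧ ¬r): greatest fixpoint, start Z0 = {t1, t2}, keep only states in Sat with every successor in Z. Already a fixed point.
Sat(AG (q ∧ ¬r)) = {t1, t2}
EG (AG (q ∧ ¬r)): greatest fixpoint, start Z0 = {t1, t2}, keep only states in Sat with some successor in Z. Already a fixed point.
Sat(EG (AG (q ∧ ¬r))) = {t1, t2}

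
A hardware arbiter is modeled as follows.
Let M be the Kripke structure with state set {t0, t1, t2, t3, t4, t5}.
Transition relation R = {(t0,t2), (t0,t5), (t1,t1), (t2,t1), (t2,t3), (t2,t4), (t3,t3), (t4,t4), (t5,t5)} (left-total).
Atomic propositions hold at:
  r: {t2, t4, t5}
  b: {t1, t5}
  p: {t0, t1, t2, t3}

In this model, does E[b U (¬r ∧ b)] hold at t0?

No

Sat(¬r) = {t0, t1, t3}
Sat(¬r ∧ b) = {t1}
E[b U (¬r ∧ b)]: least fixpoint, start Z0 = Sat((¬r ∧ b)) = {t1}, add states in Sat(b) with some successor in Z. Already a fixed point.
Sat(E[b U (¬r ∧ b)]) = {t1}
t0 ∉ Sat(E[b U (¬r ∧ b)]) = {t1}, so the formula does not hold at t0.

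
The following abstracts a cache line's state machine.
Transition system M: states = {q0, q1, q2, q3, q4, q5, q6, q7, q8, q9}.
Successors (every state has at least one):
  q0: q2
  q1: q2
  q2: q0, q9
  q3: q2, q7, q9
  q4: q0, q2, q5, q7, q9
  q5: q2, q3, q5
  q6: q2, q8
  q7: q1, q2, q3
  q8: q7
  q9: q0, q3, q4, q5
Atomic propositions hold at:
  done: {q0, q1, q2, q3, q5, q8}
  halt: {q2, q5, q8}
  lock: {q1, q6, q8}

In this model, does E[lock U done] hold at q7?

No

E[lock U done]: least fixpoint, start Z0 = Sat(done) = {q0, q1, q2, q3, q5, q8}, add states in Sat(lock) with some successor in Z. Z1 = {q0, q1, q2, q3, q5, q6, q8}; fixed.
Sat(E[lock U done]) = {q0, q1, q2, q3, q5, q6, q8}
q7 ∉ Sat(E[lock U done]) = {q0, q1, q2, q3, q5, q6, q8}, so the formula does not hold at q7.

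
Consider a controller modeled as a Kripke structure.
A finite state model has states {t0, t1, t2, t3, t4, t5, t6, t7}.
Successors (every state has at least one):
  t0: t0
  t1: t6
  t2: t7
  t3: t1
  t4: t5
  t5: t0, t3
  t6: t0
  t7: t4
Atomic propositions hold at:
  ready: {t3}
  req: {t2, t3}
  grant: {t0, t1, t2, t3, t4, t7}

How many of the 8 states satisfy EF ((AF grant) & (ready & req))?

5

AF grant: least fixpoint, start Z0 = {t0, t1, t2, t3, t4, t7}, add states with every successor in Z. Z1 = {t0, t1, t2, t3, t4, t5, t6, t7}; fixed.
Sat(AF grant) = {t0, t1, t2, t3, t4, t5, t6, t7}
Sat(ready & req) = {t3}
Sat((AF grant) & (ready & req)) = {t3}
EF ((AF grant) & (ready & req)): least fixpoint, start Z0 = {t3}, add states with some successor in Z. Z1 = {t3, t5}; Z2 = {t3, t4, t5}; Z3 = {t3, t4, t5, t7}; Z4 = {t2, t3, t4, t5, t7}; fixed.
Sat(EF ((AF grant) & (ready & req))) = {t2, t3, t4, t5, t7}
|Sat(EF ((AF grant) & (ready & req)))| = |{t2, t3, t4, t5, t7}| = 5.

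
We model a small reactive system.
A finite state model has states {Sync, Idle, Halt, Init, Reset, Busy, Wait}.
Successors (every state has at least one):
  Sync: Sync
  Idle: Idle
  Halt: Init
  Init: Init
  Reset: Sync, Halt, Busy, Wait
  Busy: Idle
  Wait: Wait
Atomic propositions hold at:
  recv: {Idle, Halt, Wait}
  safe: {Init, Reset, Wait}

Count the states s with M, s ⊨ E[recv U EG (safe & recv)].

1

Sat(safe & recv) = {Wait}
EG (safe & recv): greatest fixpoint, start Z0 = {Wait}, keep only states in Sat with some successor in Z. Already a fixed point.
Sat(EG (safe & recv)) = {Wait}
E[recv U EG (safe & recv)]: least fixpoint, start Z0 = Sat(EG (safe & recv)) = {Wait}, add states in Sat(recv) with some successor in Z. Already a fixed point.
Sat(E[recv U EG (safe & recv)]) = {Wait}
|Sat(E[recv U EG (safe & recv)])| = |{Wait}| = 1.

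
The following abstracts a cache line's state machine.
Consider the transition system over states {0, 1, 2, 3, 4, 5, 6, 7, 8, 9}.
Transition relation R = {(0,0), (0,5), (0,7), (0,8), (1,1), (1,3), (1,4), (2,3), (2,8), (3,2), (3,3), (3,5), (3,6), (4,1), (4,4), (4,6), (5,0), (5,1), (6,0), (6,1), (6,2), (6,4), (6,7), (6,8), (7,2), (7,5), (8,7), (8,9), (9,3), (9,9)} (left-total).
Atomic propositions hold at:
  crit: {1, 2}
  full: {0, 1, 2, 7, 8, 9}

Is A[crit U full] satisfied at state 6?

No

A[crit U full]: least fixpoint, start Z0 = Sat(full) = {0, 1, 2, 7, 8, 9}, add states in Sat(crit) with every successor in Z. Already a fixed point.
Sat(A[crit U full]) = {0, 1, 2, 7, 8, 9}
6 ∉ Sat(A[crit U full]) = {0, 1, 2, 7, 8, 9}, so the formula does not hold at 6.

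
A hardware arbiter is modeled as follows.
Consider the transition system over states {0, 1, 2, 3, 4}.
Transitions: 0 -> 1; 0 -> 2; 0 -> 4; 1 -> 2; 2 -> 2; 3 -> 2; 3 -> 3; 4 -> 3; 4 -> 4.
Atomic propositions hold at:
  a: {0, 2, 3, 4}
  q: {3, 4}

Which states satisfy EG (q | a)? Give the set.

{0, 2, 3, 4}

Sat(q | a) = {0, 2, 3, 4}
EG (q | a): greatest fixpoint, start Z0 = {0, 2, 3, 4}, keep only states in Sat with some successor in Z. Already a fixed point.
Sat(EG (q | a)) = {0, 2, 3, 4}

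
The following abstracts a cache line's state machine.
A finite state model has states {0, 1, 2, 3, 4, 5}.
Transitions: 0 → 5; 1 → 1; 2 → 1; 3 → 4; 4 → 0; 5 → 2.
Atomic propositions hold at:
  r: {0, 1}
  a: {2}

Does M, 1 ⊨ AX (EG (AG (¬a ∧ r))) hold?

Sat(¬a) = {0, 1, 3, 4, 5}
Sat(¬a ∧ r) = {0, 1}
AG (¬a ∧ r): greatest fixpoint, start Z0 = {0, 1}, keep only states in Sat with every successor in Z. Z1 = {1}; fixed.
Sat(AG (¬a ∧ r)) = {1}
EG (AG (¬a ∧ r)): greatest fixpoint, start Z0 = {1}, keep only states in Sat with some successor in Z. Already a fixed point.
Sat(EG (AG (¬a ∧ r))) = {1}
Sat(AX (EG (AG (¬a ∧ r)))) = {s : every successor in {1}} = {1, 2}
1 ∈ Sat(AX (EG (AG (¬a ∧ r)))) = {1, 2}, so the formula holds at 1.

Yes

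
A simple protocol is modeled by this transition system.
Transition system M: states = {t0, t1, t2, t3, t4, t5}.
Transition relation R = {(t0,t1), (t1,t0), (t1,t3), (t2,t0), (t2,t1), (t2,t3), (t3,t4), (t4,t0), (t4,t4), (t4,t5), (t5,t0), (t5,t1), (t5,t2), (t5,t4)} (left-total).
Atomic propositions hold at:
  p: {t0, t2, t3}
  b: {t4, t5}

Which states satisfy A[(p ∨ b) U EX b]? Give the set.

{t3, t4, t5}

Sat(p ∨ b) = {t0, t2, t3, t4, t5}
Sat(EX b) = {s : some successor in {t4, t5}} = {t3, t4, t5}
A[(p ∨ b) U EX b]: least fixpoint, start Z0 = Sat(EX b) = {t3, t4, t5}, add states in Sat(p ∨ b) with every successor in Z. Already a fixed point.
Sat(A[(p ∨ b) U EX b]) = {t3, t4, t5}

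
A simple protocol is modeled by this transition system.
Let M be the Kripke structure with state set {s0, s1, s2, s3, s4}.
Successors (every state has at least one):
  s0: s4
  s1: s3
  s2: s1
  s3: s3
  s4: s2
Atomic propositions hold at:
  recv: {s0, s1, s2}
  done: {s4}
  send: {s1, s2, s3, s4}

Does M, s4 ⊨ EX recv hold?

Yes

Sat(EX recv) = {s : some successor in {s0, s1, s2}} = {s2, s4}
s4 ∈ Sat(EX recv) = {s2, s4}, so the formula holds at s4.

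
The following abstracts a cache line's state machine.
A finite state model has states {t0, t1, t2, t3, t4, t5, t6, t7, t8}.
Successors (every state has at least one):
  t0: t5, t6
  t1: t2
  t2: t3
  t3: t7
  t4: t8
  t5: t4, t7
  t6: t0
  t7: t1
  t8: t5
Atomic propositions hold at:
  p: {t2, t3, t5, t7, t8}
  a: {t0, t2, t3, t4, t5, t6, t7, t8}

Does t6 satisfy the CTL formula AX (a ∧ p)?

Sat(a ∧ p) = {t2, t3, t5, t7, t8}
Sat(AX (a ∧ p)) = {s : every successor in {t2, t3, t5, t7, t8}} = {t1, t2, t3, t4, t8}
t6 ∉ Sat(AX (a ∧ p)) = {t1, t2, t3, t4, t8}, so the formula does not hold at t6.

No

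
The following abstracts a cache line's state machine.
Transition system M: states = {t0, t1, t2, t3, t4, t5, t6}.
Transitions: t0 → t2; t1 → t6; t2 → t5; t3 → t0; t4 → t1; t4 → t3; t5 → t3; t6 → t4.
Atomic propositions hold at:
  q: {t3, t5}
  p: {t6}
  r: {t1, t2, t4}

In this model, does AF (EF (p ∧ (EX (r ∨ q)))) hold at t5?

Sat(r ∨ q) = {t1, t2, t3, t4, t5}
Sat(EX (r ∨ q)) = {s : some successor in {t1, t2, t3, t4, t5}} = {t0, t2, t4, t5, t6}
Sat(p ∧ (EX (r ∨ q))) = {t6}
EF (p ∧ (EX (r ∨ q))): least fixpoint, start Z0 = {t6}, add states with some successor in Z. Z1 = {t1, t6}; Z2 = {t1, t4, t6}; fixed.
Sat(EF (p ∧ (EX (r ∨ q)))) = {t1, t4, t6}
AF (EF (p ∧ (EX (r ∨ q)))): least fixpoint, start Z0 = {t1, t4, t6}, add states with every successor in Z. Already a fixed point.
Sat(AF (EF (p ∧ (EX (r ∨ q))))) = {t1, t4, t6}
t5 ∉ Sat(AF (EF (p ∧ (EX (r ∨ q))))) = {t1, t4, t6}, so the formula does not hold at t5.

No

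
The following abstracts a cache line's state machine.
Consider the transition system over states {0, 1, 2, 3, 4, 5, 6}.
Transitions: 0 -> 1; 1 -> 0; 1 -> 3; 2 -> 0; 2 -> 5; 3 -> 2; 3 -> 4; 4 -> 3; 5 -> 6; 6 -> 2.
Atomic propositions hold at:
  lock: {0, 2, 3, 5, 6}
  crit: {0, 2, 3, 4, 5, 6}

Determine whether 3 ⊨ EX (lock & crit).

Yes

Sat(lock & crit) = {0, 2, 3, 5, 6}
Sat(EX (lock & crit)) = {s : some successor in {0, 2, 3, 5, 6}} = {1, 2, 3, 4, 5, 6}
3 ∈ Sat(EX (lock & crit)) = {1, 2, 3, 4, 5, 6}, so the formula holds at 3.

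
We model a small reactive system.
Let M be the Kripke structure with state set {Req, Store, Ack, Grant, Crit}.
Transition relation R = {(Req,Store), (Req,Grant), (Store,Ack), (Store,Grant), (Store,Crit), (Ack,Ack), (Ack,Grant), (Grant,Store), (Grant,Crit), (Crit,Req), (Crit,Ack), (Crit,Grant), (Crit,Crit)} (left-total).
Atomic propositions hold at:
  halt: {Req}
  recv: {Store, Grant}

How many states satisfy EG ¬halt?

4

Sat(¬halt) = {Store, Ack, Grant, Crit}
EG ¬halt: greatest fixpoint, start Z0 = {Store, Ack, Grant, Crit}, keep only states in Sat with some successor in Z. Already a fixed point.
Sat(EG ¬halt) = {Store, Ack, Grant, Crit}
|Sat(EG ¬halt)| = |{Store, Ack, Grant, Crit}| = 4.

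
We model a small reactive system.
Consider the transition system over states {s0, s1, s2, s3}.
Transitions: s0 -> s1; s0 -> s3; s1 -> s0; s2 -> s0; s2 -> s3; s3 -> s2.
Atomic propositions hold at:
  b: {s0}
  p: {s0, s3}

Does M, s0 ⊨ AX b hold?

Sat(AX b) = {s : every successor in {s0}} = {s1}
s0 ∉ Sat(AX b) = {s1}, so the formula does not hold at s0.

No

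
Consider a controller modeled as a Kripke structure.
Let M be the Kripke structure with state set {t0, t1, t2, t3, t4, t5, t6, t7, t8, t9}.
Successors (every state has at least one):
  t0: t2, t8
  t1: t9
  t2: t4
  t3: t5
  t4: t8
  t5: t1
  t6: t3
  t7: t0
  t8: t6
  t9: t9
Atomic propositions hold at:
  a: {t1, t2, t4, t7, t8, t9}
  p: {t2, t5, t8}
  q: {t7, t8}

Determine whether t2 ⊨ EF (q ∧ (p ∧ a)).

Sat(p ∧ a) = {t2, t8}
Sat(q ∧ (p ∧ a)) = {t8}
EF (q ∧ (p ∧ a)): least fixpoint, start Z0 = {t8}, add states with some successor in Z. Z1 = {t0, t4, t8}; Z2 = {t0, t2, t4, t7, t8}; fixed.
Sat(EF (q ∧ (p ∧ a))) = {t0, t2, t4, t7, t8}
t2 ∈ Sat(EF (q ∧ (p ∧ a))) = {t0, t2, t4, t7, t8}, so the formula holds at t2.

Yes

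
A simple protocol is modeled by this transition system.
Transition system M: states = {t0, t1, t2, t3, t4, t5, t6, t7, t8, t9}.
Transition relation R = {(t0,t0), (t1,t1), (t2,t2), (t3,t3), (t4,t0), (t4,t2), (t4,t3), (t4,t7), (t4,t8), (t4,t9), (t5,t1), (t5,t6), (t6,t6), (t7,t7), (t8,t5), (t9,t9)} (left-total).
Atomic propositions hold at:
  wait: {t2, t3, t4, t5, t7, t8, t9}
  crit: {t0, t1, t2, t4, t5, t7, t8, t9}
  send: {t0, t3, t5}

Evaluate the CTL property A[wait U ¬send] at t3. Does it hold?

Sat(¬send) = {t1, t2, t4, t6, t7, t8, t9}
A[wait U ¬send]: least fixpoint, start Z0 = Sat(¬send) = {t1, t2, t4, t6, t7, t8, t9}, add states in Sat(wait) with every successor in Z. Z1 = {t1, t2, t4, t5, t6, t7, t8, t9}; fixed.
Sat(A[wait U ¬send]) = {t1, t2, t4, t5, t6, t7, t8, t9}
t3 ∉ Sat(A[wait U ¬send]) = {t1, t2, t4, t5, t6, t7, t8, t9}, so the formula does not hold at t3.

No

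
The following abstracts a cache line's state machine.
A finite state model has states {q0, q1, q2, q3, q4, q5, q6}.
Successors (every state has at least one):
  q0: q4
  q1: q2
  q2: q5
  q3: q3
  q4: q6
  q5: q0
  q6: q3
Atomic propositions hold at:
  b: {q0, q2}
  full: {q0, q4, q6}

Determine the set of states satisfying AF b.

{q0, q1, q2, q5}

AF b: least fixpoint, start Z0 = {q0, q2}, add states with every successor in Z. Z1 = {q0, q1, q2, q5}; fixed.
Sat(AF b) = {q0, q1, q2, q5}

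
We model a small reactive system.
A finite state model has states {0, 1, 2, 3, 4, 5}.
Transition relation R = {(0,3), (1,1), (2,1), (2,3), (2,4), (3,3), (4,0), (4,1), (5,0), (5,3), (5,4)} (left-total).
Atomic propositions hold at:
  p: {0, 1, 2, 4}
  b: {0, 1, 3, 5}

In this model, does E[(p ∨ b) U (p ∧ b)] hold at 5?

Yes

Sat(p ∨ b) = {0, 1, 2, 3, 4, 5}
Sat(p ∧ b) = {0, 1}
E[(p ∨ b) U (p ∧ b)]: least fixpoint, start Z0 = Sat((p ∧ b)) = {0, 1}, add states in Sat(p ∨ b) with some successor in Z. Z1 = {0, 1, 2, 4, 5}; fixed.
Sat(E[(p ∨ b) U (p ∧ b)]) = {0, 1, 2, 4, 5}
5 ∈ Sat(E[(p ∨ b) U (p ∧ b)]) = {0, 1, 2, 4, 5}, so the formula holds at 5.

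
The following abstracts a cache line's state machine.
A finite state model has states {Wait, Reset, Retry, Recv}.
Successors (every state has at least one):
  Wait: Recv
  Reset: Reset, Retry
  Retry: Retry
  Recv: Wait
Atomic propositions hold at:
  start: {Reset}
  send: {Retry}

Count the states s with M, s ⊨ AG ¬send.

Sat(¬send) = {Wait, Reset, Recv}
AG ¬send: greatest fixpoint, start Z0 = {Wait, Reset, Recv}, keep only states in Sat with every successor in Z. Z1 = {Wait, Recv}; fixed.
Sat(AG ¬send) = {Wait, Recv}
|Sat(AG ¬send)| = |{Wait, Recv}| = 2.

2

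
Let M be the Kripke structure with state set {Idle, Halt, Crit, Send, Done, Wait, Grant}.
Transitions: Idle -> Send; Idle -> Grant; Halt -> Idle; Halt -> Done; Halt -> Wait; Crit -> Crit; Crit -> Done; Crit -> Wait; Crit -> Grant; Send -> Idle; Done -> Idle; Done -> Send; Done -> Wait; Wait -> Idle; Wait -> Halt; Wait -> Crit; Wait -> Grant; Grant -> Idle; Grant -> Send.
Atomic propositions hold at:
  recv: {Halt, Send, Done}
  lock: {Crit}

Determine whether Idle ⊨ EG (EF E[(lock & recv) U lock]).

Sat(lock & recv) = ∅
E[(lock & recv) U lock]: least fixpoint, start Z0 = Sat(lock) = {Crit}, add states in Sat(lock & recv) with some successor in Z. Already a fixed point.
Sat(E[(lock & recv) U lock]) = {Crit}
EF E[(lock & recv) U lock]: least fixpoint, start Z0 = {Crit}, add states with some successor in Z. Z1 = {Crit, Wait}; Z2 = {Halt, Crit, Done, Wait}; fixed.
Sat(EF E[(lock & recv) U lock]) = {Halt, Crit, Done, Wait}
EG (EF E[(lock & recv) U lock]): greatest fixpoint, start Z0 = {Halt, Crit, Done, Wait}, keep only states in Sat with some successor in Z. Already a fixed point.
Sat(EG (EF E[(lock & recv) U lock])) = {Halt, Crit, Done, Wait}
Idle ∉ Sat(EG (EF E[(lock & recv) U lock])) = {Halt, Crit, Done, Wait}, so the formula does not hold at Idle.

No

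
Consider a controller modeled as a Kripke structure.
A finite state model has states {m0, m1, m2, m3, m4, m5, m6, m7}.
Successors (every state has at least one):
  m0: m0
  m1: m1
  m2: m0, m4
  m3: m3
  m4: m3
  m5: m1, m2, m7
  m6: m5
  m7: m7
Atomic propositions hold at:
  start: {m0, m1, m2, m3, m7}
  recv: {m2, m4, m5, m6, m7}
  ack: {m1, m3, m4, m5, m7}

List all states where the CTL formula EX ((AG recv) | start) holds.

AG recv: greatest fixpoint, start Z0 = {m2, m4, m5, m6, m7}, keep only states in Sat with every successor in Z. Z1 = {m6, m7}; Z2 = {m7}; fixed.
Sat(AG recv) = {m7}
Sat((AG recv) | start) = {m0, m1, m2, m3, m7}
Sat(EX ((AG recv) | start)) = {s : some successor in {m0, m1, m2, m3, m7}} = {m0, m1, m2, m3, m4, m5, m7}

{m0, m1, m2, m3, m4, m5, m7}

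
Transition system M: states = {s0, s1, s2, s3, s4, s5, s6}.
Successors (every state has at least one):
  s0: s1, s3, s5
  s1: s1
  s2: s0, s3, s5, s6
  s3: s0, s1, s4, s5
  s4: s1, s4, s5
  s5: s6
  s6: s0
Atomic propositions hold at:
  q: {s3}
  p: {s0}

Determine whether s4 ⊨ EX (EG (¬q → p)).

No

Sat(¬q) = {s0, s1, s2, s4, s5, s6}
Sat(¬q → p) = {s0, s3}
EG (¬q → p): greatest fixpoint, start Z0 = {s0, s3}, keep only states in Sat with some successor in Z. Already a fixed point.
Sat(EG (¬q → p)) = {s0, s3}
Sat(EX (EG (¬q → p))) = {s : some successor in {s0, s3}} = {s0, s2, s3, s6}
s4 ∉ Sat(EX (EG (¬q → p))) = {s0, s2, s3, s6}, so the formula does not hold at s4.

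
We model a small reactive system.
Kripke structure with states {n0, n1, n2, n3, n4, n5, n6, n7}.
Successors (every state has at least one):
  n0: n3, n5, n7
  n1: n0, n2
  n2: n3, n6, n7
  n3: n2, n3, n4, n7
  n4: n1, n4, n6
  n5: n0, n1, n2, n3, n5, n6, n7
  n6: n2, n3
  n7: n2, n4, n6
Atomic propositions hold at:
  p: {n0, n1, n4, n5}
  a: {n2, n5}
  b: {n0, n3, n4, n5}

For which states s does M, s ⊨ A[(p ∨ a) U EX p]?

{n0, n1, n3, n4, n5, n7}

Sat(p ∨ a) = {n0, n1, n2, n4, n5}
Sat(EX p) = {s : some successor in {n0, n1, n4, n5}} = {n0, n1, n3, n4, n5, n7}
A[(p ∨ a) U EX p]: least fixpoint, start Z0 = Sat(EX p) = {n0, n1, n3, n4, n5, n7}, add states in Sat(p ∨ a) with every successor in Z. Already a fixed point.
Sat(A[(p ∨ a) U EX p]) = {n0, n1, n3, n4, n5, n7}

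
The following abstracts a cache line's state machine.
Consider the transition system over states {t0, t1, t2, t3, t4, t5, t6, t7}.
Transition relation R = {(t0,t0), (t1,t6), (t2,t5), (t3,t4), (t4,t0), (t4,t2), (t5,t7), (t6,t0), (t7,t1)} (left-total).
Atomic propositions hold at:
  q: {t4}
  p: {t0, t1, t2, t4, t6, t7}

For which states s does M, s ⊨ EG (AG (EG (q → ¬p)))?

{t0, t1, t2, t5, t6, t7}

Sat(¬p) = {t3, t5}
Sat(q → ¬p) = {t0, t1, t2, t3, t5, t6, t7}
EG (q → ¬p): greatest fixpoint, start Z0 = {t0, t1, t2, t3, t5, t6, t7}, keep only states in Sat with some successor in Z. Z1 = {t0, t1, t2, t5, t6, t7}; fixed.
Sat(EG (q → ¬p)) = {t0, t1, t2, t5, t6, t7}
AG (EG (q → ¬p)): greatest fixpoint, start Z0 = {t0, t1, t2, t5, t6, t7}, keep only states in Sat with every successor in Z. Already a fixed point.
Sat(AG (EG (q → ¬p))) = {t0, t1, t2, t5, t6, t7}
EG (AG (EG (q → ¬p))): greatest fixpoint, start Z0 = {t0, t1, t2, t5, t6, t7}, keep only states in Sat with some successor in Z. Already a fixed point.
Sat(EG (AG (EG (q → ¬p)))) = {t0, t1, t2, t5, t6, t7}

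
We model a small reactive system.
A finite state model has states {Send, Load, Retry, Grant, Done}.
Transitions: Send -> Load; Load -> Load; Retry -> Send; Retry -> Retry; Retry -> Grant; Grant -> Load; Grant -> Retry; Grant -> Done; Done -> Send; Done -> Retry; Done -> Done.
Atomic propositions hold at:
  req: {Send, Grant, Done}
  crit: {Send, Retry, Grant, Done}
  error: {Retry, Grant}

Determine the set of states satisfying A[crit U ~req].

Sat(~req) = {Load, Retry}
A[crit U ~req]: least fixpoint, start Z0 = Sat(~req) = {Load, Retry}, add states in Sat(crit) with every successor in Z. Z1 = {Send, Load, Retry}; fixed.
Sat(A[crit U ~req]) = {Send, Load, Retry}

{Send, Load, Retry}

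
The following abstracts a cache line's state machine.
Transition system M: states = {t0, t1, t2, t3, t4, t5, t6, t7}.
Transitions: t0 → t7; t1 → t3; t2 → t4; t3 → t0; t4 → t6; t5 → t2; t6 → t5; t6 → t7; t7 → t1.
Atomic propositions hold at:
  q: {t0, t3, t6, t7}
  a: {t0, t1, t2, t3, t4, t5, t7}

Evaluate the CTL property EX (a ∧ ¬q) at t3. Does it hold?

No

Sat(¬q) = {t1, t2, t4, t5}
Sat(a ∧ ¬q) = {t1, t2, t4, t5}
Sat(EX (a ∧ ¬q)) = {s : some successor in {t1, t2, t4, t5}} = {t2, t5, t6, t7}
t3 ∉ Sat(EX (a ∧ ¬q)) = {t2, t5, t6, t7}, so the formula does not hold at t3.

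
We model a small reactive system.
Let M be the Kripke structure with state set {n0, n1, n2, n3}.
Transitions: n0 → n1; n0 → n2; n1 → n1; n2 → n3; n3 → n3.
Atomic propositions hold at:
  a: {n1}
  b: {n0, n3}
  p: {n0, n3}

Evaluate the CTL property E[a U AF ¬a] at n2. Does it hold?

Sat(¬a) = {n0, n2, n3}
AF ¬a: least fixpoint, start Z0 = {n0, n2, n3}, add states with every successor in Z. Already a fixed point.
Sat(AF ¬a) = {n0, n2, n3}
E[a U AF ¬a]: least fixpoint, start Z0 = Sat(AF ¬a) = {n0, n2, n3}, add states in Sat(a) with some successor in Z. Already a fixed point.
Sat(E[a U AF ¬a]) = {n0, n2, n3}
n2 ∈ Sat(E[a U AF ¬a]) = {n0, n2, n3}, so the formula holds at n2.

Yes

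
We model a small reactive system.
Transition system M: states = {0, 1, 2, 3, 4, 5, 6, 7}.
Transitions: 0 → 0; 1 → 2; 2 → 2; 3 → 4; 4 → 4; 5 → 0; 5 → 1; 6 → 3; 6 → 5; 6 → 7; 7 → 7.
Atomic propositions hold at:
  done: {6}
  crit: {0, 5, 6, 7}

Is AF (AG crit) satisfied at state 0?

Yes

AG crit: greatest fixpoint, start Z0 = {0, 5, 6, 7}, keep only states in Sat with every successor in Z. Z1 = {0, 7}; fixed.
Sat(AG crit) = {0, 7}
AF (AG crit): least fixpoint, start Z0 = {0, 7}, add states with every successor in Z. Already a fixed point.
Sat(AF (AG crit)) = {0, 7}
0 ∈ Sat(AF (AG crit)) = {0, 7}, so the formula holds at 0.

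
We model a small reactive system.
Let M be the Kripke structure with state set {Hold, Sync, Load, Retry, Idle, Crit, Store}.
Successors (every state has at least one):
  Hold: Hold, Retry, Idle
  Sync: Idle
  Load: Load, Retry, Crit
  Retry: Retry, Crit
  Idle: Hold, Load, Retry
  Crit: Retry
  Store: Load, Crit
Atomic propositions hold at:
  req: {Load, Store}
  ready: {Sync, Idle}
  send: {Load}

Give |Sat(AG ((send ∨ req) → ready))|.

Sat(send ∨ req) = {Load, Store}
Sat((send ∨ req) → ready) = {Hold, Sync, Retry, Idle, Crit}
AG ((send ∨ req) → ready): greatest fixpoint, start Z0 = {Hold, Sync, Retry, Idle, Crit}, keep only states in Sat with every successor in Z. Z1 = {Hold, Sync, Retry, Crit}; Z2 = {Retry, Crit}; fixed.
Sat(AG ((send ∨ req) → ready)) = {Retry, Crit}
|Sat(AG ((send ∨ req) → ready))| = |{Retry, Crit}| = 2.

2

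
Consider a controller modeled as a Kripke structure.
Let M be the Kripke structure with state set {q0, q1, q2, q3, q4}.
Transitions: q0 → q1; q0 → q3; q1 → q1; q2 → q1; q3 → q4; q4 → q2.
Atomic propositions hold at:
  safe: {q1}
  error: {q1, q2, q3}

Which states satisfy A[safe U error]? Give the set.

A[safe U error]: least fixpoint, start Z0 = Sat(error) = {q1, q2, q3}, add states in Sat(safe) with every successor in Z. Already a fixed point.
Sat(A[safe U error]) = {q1, q2, q3}

{q1, q2, q3}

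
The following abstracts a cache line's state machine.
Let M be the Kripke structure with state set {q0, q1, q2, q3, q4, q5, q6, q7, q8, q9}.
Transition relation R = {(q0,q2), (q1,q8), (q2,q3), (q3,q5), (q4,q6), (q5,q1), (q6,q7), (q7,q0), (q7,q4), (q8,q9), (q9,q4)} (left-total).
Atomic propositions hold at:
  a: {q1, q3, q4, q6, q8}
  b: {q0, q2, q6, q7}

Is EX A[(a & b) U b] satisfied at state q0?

Sat(a & b) = {q6}
A[(a & b) U b]: least fixpoint, start Z0 = Sat(b) = {q0, q2, q6, q7}, add states in Sat(a & b) with every successor in Z. Already a fixed point.
Sat(A[(a & b) U b]) = {q0, q2, q6, q7}
Sat(EX A[(a & b) U b]) = {s : some successor in {q0, q2, q6, q7}} = {q0, q4, q6, q7}
q0 ∈ Sat(EX A[(a & b) U b]) = {q0, q4, q6, q7}, so the formula holds at q0.

Yes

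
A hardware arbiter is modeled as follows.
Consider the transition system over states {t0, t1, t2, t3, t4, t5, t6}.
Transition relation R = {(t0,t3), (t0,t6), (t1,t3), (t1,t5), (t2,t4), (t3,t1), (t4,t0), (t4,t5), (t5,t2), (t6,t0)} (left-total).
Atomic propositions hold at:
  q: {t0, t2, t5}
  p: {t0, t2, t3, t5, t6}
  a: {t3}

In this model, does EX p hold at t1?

Sat(EX p) = {s : some successor in {t0, t2, t3, t5, t6}} = {t0, t1, t4, t5, t6}
t1 ∈ Sat(EX p) = {t0, t1, t4, t5, t6}, so the formula holds at t1.

Yes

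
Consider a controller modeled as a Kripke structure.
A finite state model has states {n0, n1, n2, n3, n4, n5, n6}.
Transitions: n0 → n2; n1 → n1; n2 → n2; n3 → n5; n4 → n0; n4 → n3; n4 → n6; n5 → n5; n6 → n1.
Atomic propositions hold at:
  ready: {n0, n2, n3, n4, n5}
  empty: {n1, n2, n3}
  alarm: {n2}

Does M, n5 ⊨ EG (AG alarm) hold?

AG alarm: greatest fixpoint, start Z0 = {n2}, keep only states in Sat with every successor in Z. Already a fixed point.
Sat(AG alarm) = {n2}
EG (AG alarm): greatest fixpoint, start Z0 = {n2}, keep only states in Sat with some successor in Z. Already a fixed point.
Sat(EG (AG alarm)) = {n2}
n5 ∉ Sat(EG (AG alarm)) = {n2}, so the formula does not hold at n5.

No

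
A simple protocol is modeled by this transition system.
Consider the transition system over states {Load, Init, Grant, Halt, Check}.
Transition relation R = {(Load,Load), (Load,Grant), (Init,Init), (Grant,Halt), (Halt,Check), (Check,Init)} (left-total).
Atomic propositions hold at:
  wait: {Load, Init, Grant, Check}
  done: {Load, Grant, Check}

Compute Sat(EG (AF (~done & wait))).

{Init, Grant, Halt, Check}

Sat(~done) = {Init, Halt}
Sat(~done & wait) = {Init}
AF (~done & wait): least fixpoint, start Z0 = {Init}, add states with every successor in Z. Z1 = {Init, Check}; Z2 = {Init, Halt, Check}; Z3 = {Init, Grant, Halt, Check}; fixed.
Sat(AF (~done & wait)) = {Init, Grant, Halt, Check}
EG (AF (~done & wait)): greatest fixpoint, start Z0 = {Init, Grant, Halt, Check}, keep only states in Sat with some successor in Z. Already a fixed point.
Sat(EG (AF (~done & wait))) = {Init, Grant, Halt, Check}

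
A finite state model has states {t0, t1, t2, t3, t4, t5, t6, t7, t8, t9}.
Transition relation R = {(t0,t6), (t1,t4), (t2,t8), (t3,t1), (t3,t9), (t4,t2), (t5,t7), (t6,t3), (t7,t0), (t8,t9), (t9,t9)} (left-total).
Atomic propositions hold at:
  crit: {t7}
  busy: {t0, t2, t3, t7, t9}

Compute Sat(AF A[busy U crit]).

{t5, t7}

A[busy U crit]: least fixpoint, start Z0 = Sat(crit) = {t7}, add states in Sat(busy) with every successor in Z. Already a fixed point.
Sat(A[busy U crit]) = {t7}
AF A[busy U crit]: least fixpoint, start Z0 = {t7}, add states with every successor in Z. Z1 = {t5, t7}; fixed.
Sat(AF A[busy U crit]) = {t5, t7}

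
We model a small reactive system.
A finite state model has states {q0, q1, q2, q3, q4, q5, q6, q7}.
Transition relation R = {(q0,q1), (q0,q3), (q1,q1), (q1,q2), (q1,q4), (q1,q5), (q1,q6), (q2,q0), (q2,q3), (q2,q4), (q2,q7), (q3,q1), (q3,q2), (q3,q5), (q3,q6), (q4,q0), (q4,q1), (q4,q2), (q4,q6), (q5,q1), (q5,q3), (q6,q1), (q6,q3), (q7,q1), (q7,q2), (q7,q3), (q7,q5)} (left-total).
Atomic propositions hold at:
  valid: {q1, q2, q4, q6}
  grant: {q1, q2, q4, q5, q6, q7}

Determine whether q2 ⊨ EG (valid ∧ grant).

Yes

Sat(valid ∧ grant) = {q1, q2, q4, q6}
EG (valid ∧ grant): greatest fixpoint, start Z0 = {q1, q2, q4, q6}, keep only states in Sat with some successor in Z. Already a fixed point.
Sat(EG (valid ∧ grant)) = {q1, q2, q4, q6}
q2 ∈ Sat(EG (valid ∧ grant)) = {q1, q2, q4, q6}, so the formula holds at q2.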